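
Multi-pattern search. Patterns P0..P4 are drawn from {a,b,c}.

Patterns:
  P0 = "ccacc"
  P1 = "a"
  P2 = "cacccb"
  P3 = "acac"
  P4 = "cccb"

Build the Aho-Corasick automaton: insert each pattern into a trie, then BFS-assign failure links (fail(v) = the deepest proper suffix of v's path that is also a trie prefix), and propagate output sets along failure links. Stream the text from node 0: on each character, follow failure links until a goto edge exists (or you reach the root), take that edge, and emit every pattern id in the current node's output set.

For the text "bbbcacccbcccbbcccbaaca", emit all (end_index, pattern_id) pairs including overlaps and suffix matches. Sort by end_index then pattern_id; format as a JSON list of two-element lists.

Build automaton:
Trie nodes:
  n0 'ε': a→6 c→1
  n1 'c': a→7 c→2
  n2 'cc': a→3 c→15
  n3 'cca': c→4
  n4 'ccac': c→5
  n5 'ccacc': ·  [P0 ends]
  n6 'a': c→12  [P1 ends]
  n7 'ca': c→8
  n8 'cac': c→9
  n9 'cacc': c→10
  n10 'caccc': b→11
  n11 'cacccb': ·  [P2 ends]
  n12 'ac': a→13
  n13 'aca': c→14
  n14 'acac': ·  [P3 ends]
  n15 'ccc': b→16
  n16 'cccb': ·  [P4 ends]

BFS fail/out derivation:
  fail(1) 'c': from fail(0)=0 chase 'c': 0 ⇒ 0;  out=∅∪out(0)=∅
  fail(6) 'a': from fail(0)=0 chase 'a': 0 ⇒ 0;  out={1}∪out(0)={1}
  fail(2) 'cc': from fail(1)=0 chase 'c': 0 ⇒ 1;  out=∅∪out(1)=∅
  fail(7) 'ca': from fail(1)=0 chase 'a': 0 ⇒ 6;  out=∅∪out(6)={1}
  fail(12) 'ac': from fail(6)=0 chase 'c': 0 ⇒ 1;  out=∅∪out(1)=∅
  fail(3) 'cca': from fail(2)=1 chase 'a': 1 ⇒ 7;  out=∅∪out(7)={1}
  fail(8) 'cac': from fail(7)=6 chase 'c': 6 ⇒ 12;  out=∅∪out(12)=∅
  fail(13) 'aca': from fail(12)=1 chase 'a': 1 ⇒ 7;  out=∅∪out(7)={1}
  fail(15) 'ccc': from fail(2)=1 chase 'c': 1 ⇒ 2;  out=∅∪out(2)=∅
  fail(4) 'ccac': from fail(3)=7 chase 'c': 7 ⇒ 8;  out=∅∪out(8)=∅
  fail(9) 'cacc': from fail(8)=12 chase 'c': 12→1 ⇒ 2;  out=∅∪out(2)=∅
  fail(14) 'acac': from fail(13)=7 chase 'c': 7 ⇒ 8;  out={3}∪out(8)={3}
  fail(16) 'cccb': from fail(15)=2 chase 'b': 2→1→0 ⇒ 0;  out={4}∪out(0)={4}
  fail(5) 'ccacc': from fail(4)=8 chase 'c': 8 ⇒ 9;  out={0}∪out(9)={0}
  fail(10) 'caccc': from fail(9)=2 chase 'c': 2 ⇒ 15;  out=∅∪out(15)=∅
  fail(11) 'cacccb': from fail(10)=15 chase 'b': 15 ⇒ 16;  out={2}∪out(16)={2,4}

Text stream:
pos 0 'b': at 0
pos 1 'b': at 0
pos 2 'b': at 0
pos 3 'c': at 1
pos 4 'a': at 7  ** P1@[4:4]
pos 5 'c': at 8
pos 6 'c': at 9
pos 7 'c': at 10
pos 8 'b': at 11  ** P2@[3:8],P4@[5:8]
pos 9 'c': at 1 ·f
pos 10 'c': at 2
pos 11 'c': at 15
pos 12 'b': at 16  ** P4@[9:12]
pos 13 'b': at 0 ·f
pos 14 'c': at 1
pos 15 'c': at 2
pos 16 'c': at 15
pos 17 'b': at 16  ** P4@[14:17]
pos 18 'a': at 6 ·f  ** P1@[18:18]
pos 19 'a': at 6 ·f  ** P1@[19:19]
pos 20 'c': at 12
pos 21 'a': at 13  ** P1@[21:21]

All matches (sorted): [[4,1],[8,2],[8,4],[12,4],[17,4],[18,1],[19,1],[21,1]]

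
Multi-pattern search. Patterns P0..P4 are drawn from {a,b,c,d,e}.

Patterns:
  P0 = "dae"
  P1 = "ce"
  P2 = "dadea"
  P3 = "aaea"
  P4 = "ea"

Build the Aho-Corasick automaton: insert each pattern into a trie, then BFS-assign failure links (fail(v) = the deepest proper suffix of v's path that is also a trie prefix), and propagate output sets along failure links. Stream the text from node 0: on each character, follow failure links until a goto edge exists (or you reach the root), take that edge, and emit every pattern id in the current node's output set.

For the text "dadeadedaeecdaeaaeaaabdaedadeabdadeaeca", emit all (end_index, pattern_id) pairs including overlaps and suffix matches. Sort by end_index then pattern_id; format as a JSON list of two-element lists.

Build automaton:
Trie nodes:
  0='ε' goto a→9 c→4 d→1 e→13
  1='d' goto a→2
  2='da' goto d→6 e→3
  3='dae' goto ·  [P0 ends]
  4='c' goto e→5
  5='ce' goto ·  [P1 ends]
  6='dad' goto e→7
  7='dade' goto a→8
  8='dadea' goto ·  [P2 ends]
  9='a' goto a→10
  10='aa' goto e→11
  11='aae' goto a→12
  12='aaea' goto ·  [P3 ends]
  13='e' goto a→14
  14='ea' goto ·  [P4 ends]

Failure links (BFS by depth):
  fail(1) 'd': from fail(0)=0 chase 'd': 0 ⇒ 0;  out=∅∪out(0)=∅
  fail(4) 'c': from fail(0)=0 chase 'c': 0 ⇒ 0;  out=∅∪out(0)=∅
  fail(9) 'a': from fail(0)=0 chase 'a': 0 ⇒ 0;  out=∅∪out(0)=∅
  fail(13) 'e': from fail(0)=0 chase 'e': 0 ⇒ 0;  out=∅∪out(0)=∅
  fail(2) 'da': from fail(1)=0 chase 'a': 0 ⇒ 9;  out=∅∪out(9)=∅
  fail(5) 'ce': from fail(4)=0 chase 'e': 0 ⇒ 13;  out={1}∪out(13)={1}
  fail(10) 'aa': from fail(9)=0 chase 'a': 0 ⇒ 9;  out=∅∪out(9)=∅
  fail(14) 'ea': from fail(13)=0 chase 'a': 0 ⇒ 9;  out={4}∪out(9)={4}
  fail(3) 'dae': from fail(2)=9 chase 'e': 9→0 ⇒ 13;  out={0}∪out(13)={0}
  fail(6) 'dad': from fail(2)=9 chase 'd': 9→0 ⇒ 1;  out=∅∪out(1)=∅
  fail(11) 'aae': from fail(10)=9 chase 'e': 9→0 ⇒ 13;  out=∅∪out(13)=∅
  fail(7) 'dade': from fail(6)=1 chase 'e': 1→0 ⇒ 13;  out=∅∪out(13)=∅
  fail(12) 'aaea': from fail(11)=13 chase 'a': 13 ⇒ 14;  out={3}∪out(14)={3,4}
  fail(8) 'dadea': from fail(7)=13 chase 'a': 13 ⇒ 14;  out={2}∪out(14)={2,4}

Scan:
i=0 'd': node 0→1
i=1 'a': node 1→2
i=2 'd': node 2→6
i=3 'e': node 6→7
i=4 'a': node 7→8  → match P2@[0:4],P4@[3:4]
i=5 'd': node 8→1 (via fail)
i=6 'e': node 1→13 (via fail)
i=7 'd': node 13→1 (via fail)
i=8 'a': node 1→2
i=9 'e': node 2→3  → match P0@[7:9]
i=10 'e': node 3→13 (via fail)
i=11 'c': node 13→4 (via fail)
i=12 'd': node 4→1 (via fail)
i=13 'a': node 1→2
i=14 'e': node 2→3  → match P0@[12:14]
i=15 'a': node 3→14 (via fail)  → match P4@[14:15]
i=16 'a': node 14→10 (via fail)
i=17 'e': node 10→11
i=18 'a': node 11→12  → match P3@[15:18],P4@[17:18]
i=19 'a': node 12→10 (via fail)
i=20 'a': node 10→10 (via fail)
i=21 'b': node 10→0 (via fail)
i=22 'd': node 0→1
i=23 'a': node 1→2
i=24 'e': node 2→3  → match P0@[22:24]
i=25 'd': node 3→1 (via fail)
i=26 'a': node 1→2
i=27 'd': node 2→6
i=28 'e': node 6→7
i=29 'a': node 7→8  → match P2@[25:29],P4@[28:29]
i=30 'b': node 8→0 (via fail)
i=31 'd': node 0→1
i=32 'a': node 1→2
i=33 'd': node 2→6
i=34 'e': node 6→7
i=35 'a': node 7→8  → match P2@[31:35],P4@[34:35]
i=36 'e': node 8→13 (via fail)
i=37 'c': node 13→4 (via fail)
i=38 'a': node 4→9 (via fail)

All matches (sorted): [[4,2],[4,4],[9,0],[14,0],[15,4],[18,3],[18,4],[24,0],[29,2],[29,4],[35,2],[35,4]]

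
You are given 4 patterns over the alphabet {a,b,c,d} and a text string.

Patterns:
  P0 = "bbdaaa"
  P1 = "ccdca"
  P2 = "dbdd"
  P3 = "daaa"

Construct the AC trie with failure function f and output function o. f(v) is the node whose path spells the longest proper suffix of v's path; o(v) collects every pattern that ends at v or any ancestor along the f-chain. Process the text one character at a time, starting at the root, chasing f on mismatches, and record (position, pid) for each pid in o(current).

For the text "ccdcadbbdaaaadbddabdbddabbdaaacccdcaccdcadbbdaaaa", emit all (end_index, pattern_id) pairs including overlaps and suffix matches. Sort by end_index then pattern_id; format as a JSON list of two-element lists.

Build:
Trie (insert patterns):
  0='ε' goto b→1 c→7 d→12
  1='b' goto b→2
  2='bb' goto d→3
  3='bbd' goto a→4
  4='bbda' goto a→5
  5='bbdaa' goto a→6
  6='bbdaaa' goto ·  ←P0
  7='c' goto c→8
  8='cc' goto d→9
  9='ccd' goto c→10
  10='ccdc' goto a→11
  11='ccdca' goto ·  ←P1
  12='d' goto a→16 b→13
  13='db' goto d→14
  14='dbd' goto d→15
  15='dbdd' goto ·  ←P2
  16='da' goto a→17
  17='daa' goto a→18
  18='daaa' goto ·  ←P3

Failure links (BFS by depth):
  fail(1) 'b': from fail(0)=0 chase 'b': 0 ⇒ 0;  out=∅∪out(0)=∅
  fail(7) 'c': from fail(0)=0 chase 'c': 0 ⇒ 0;  out=∅∪out(0)=∅
  fail(12) 'd': from fail(0)=0 chase 'd': 0 ⇒ 0;  out=∅∪out(0)=∅
  fail(2) 'bb': from fail(1)=0 chase 'b': 0 ⇒ 1;  out=∅∪out(1)=∅
  fail(8) 'cc': from fail(7)=0 chase 'c': 0 ⇒ 7;  out=∅∪out(7)=∅
  fail(13) 'db': from fail(12)=0 chase 'b': 0 ⇒ 1;  out=∅∪out(1)=∅
  fail(16) 'da': from fail(12)=0 chase 'a': 0 ⇒ 0;  out=∅∪out(0)=∅
  fail(3) 'bbd': from fail(2)=1 chase 'd': 1→0 ⇒ 12;  out=∅∪out(12)=∅
  fail(9) 'ccd': from fail(8)=7 chase 'd': 7→0 ⇒ 12;  out=∅∪out(12)=∅
  fail(14) 'dbd': from fail(13)=1 chase 'd': 1→0 ⇒ 12;  out=∅∪out(12)=∅
  fail(17) 'daa': from fail(16)=0 chase 'a': 0 ⇒ 0;  out=∅∪out(0)=∅
  fail(4) 'bbda': from fail(3)=12 chase 'a': 12 ⇒ 16;  out=∅∪out(16)=∅
  fail(10) 'ccdc': from fail(9)=12 chase 'c': 12→0 ⇒ 7;  out=∅∪out(7)=∅
  fail(15) 'dbdd': from fail(14)=12 chase 'd': 12→0 ⇒ 12;  out={2}∪out(12)={2}
  fail(18) 'daaa': from fail(17)=0 chase 'a': 0 ⇒ 0;  out={3}∪out(0)={3}
  fail(5) 'bbdaa': from fail(4)=16 chase 'a': 16 ⇒ 17;  out=∅∪out(17)=∅
  fail(11) 'ccdca': from fail(10)=7 chase 'a': 7→0 ⇒ 0;  out={1}∪out(0)={1}
  fail(6) 'bbdaaa': from fail(5)=17 chase 'a': 17 ⇒ 18;  out={0}∪out(18)={0,3}

Run:
pos 0 'c': at 7
pos 1 'c': at 8
pos 2 'd': at 9
pos 3 'c': at 10
pos 4 'a': at 11  → match P1@[0:4]
pos 5 'd': at 12 ·f
pos 6 'b': at 13
pos 7 'b': at 2 ·f
pos 8 'd': at 3
pos 9 'a': at 4
pos 10 'a': at 5
pos 11 'a': at 6  → match P0@[6:11],P3@[8:11]
pos 12 'a': at 0 ·f
pos 13 'd': at 12
pos 14 'b': at 13
pos 15 'd': at 14
pos 16 'd': at 15  → match P2@[13:16]
pos 17 'a': at 16 ·f
pos 18 'b': at 1 ·f
pos 19 'd': at 12 ·f
pos 20 'b': at 13
pos 21 'd': at 14
pos 22 'd': at 15  → match P2@[19:22]
pos 23 'a': at 16 ·f
pos 24 'b': at 1 ·f
pos 25 'b': at 2
pos 26 'd': at 3
pos 27 'a': at 4
pos 28 'a': at 5
pos 29 'a': at 6  → match P0@[24:29],P3@[26:29]
pos 30 'c': at 7 ·f
pos 31 'c': at 8
pos 32 'c': at 8 ·f
pos 33 'd': at 9
pos 34 'c': at 10
pos 35 'a': at 11  → match P1@[31:35]
pos 36 'c': at 7 ·f
pos 37 'c': at 8
pos 38 'd': at 9
pos 39 'c': at 10
pos 40 'a': at 11  → match P1@[36:40]
pos 41 'd': at 12 ·f
pos 42 'b': at 13
pos 43 'b': at 2 ·f
pos 44 'd': at 3
pos 45 'a': at 4
pos 46 'a': at 5
pos 47 'a': at 6  → match P0@[42:47],P3@[44:47]
pos 48 'a': at 0 ·f

Result: [[4,1],[11,0],[11,3],[16,2],[22,2],[29,0],[29,3],[35,1],[40,1],[47,0],[47,3]]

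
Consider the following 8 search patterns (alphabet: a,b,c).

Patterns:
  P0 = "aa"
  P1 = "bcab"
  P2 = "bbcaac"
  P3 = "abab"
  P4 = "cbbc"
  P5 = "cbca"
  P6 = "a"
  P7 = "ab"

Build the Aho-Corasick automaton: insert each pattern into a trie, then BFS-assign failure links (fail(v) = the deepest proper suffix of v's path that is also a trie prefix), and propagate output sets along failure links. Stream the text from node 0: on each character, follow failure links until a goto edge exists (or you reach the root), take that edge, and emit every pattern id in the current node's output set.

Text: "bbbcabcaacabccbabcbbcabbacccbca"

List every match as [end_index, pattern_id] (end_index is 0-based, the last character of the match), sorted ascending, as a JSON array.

Construct AC machine:
Trie nodes:
  0='ε' goto a→1 b→3 c→15
  1='a' goto a→2 b→12  [P6 ends]
  2='aa' goto ·  [P0 ends]
  3='b' goto b→7 c→4
  4='bc' goto a→5
  5='bca' goto b→6
  6='bcab' goto ·  [P1 ends]
  7='bb' goto c→8
  8='bbc' goto a→9
  9='bbca' goto a→10
  10='bbcaa' goto c→11
  11='bbcaac' goto ·  [P2 ends]
  12='ab' goto a→13  [P7 ends]
  13='aba' goto b→14
  14='abab' goto ·  [P3 ends]
  15='c' goto b→16
  16='cb' goto b→17 c→19
  17='cbb' goto c→18
  18='cbbc' goto ·  [P4 ends]
  19='cbc' goto a→20
  20='cbca' goto ·  [P5 ends]

Failure links (BFS by depth):
  n1('a'): parent n0 fail=0; on 'a' 0 → fail=0;  out {6}∪∅={6}
  n3('b'): parent n0 fail=0; on 'b' 0 → fail=0;  out ∅∪∅=∅
  n15('c'): parent n0 fail=0; on 'c' 0 → fail=0;  out ∅∪∅=∅
  n2('aa'): parent n1 fail=0; on 'a' 0 → fail=1;  out {0}∪{6}={0,6}
  n4('bc'): parent n3 fail=0; on 'c' 0 → fail=15;  out ∅∪∅=∅
  n7('bb'): parent n3 fail=0; on 'b' 0 → fail=3;  out ∅∪∅=∅
  n12('ab'): parent n1 fail=0; on 'b' 0 → fail=3;  out {7}∪∅={7}
  n16('cb'): parent n15 fail=0; on 'b' 0 → fail=3;  out ∅∪∅=∅
  n5('bca'): parent n4 fail=15; on 'a' 15→0 → fail=1;  out ∅∪{6}={6}
  n8('bbc'): parent n7 fail=3; on 'c' 3 → fail=4;  out ∅∪∅=∅
  n13('aba'): parent n12 fail=3; on 'a' 3→0 → fail=1;  out ∅∪{6}={6}
  n17('cbb'): parent n16 fail=3; on 'b' 3 → fail=7;  out ∅∪∅=∅
  n19('cbc'): parent n16 fail=3; on 'c' 3 → fail=4;  out ∅∪∅=∅
  n6('bcab'): parent n5 fail=1; on 'b' 1 → fail=12;  out {1}∪{7}={1,7}
  n9('bbca'): parent n8 fail=4; on 'a' 4 → fail=5;  out ∅∪{6}={6}
  n14('abab'): parent n13 fail=1; on 'b' 1 → fail=12;  out {3}∪{7}={3,7}
  n18('cbbc'): parent n17 fail=7; on 'c' 7 → fail=8;  out {4}∪∅={4}
  n20('cbca'): parent n19 fail=4; on 'a' 4 → fail=5;  out {5}∪{6}={5,6}
  n10('bbcaa'): parent n9 fail=5; on 'a' 5→1 → fail=2;  out ∅∪{0,6}={0,6}
  n11('bbcaac'): parent n10 fail=2; on 'c' 2→1→0 → fail=15;  out {2}∪∅={2}

Scan:
i=0 'b': node 0→3
i=1 'b': node 3→7
i=2 'b': node 7→7 (fail-walked)
i=3 'c': node 7→8
i=4 'a': node 8→9  → match P6@[4:4]
i=5 'b': node 9→6 (fail-walked)  → match P1@[2:5],P7@[4:5]
i=6 'c': node 6→4 (fail-walked)
i=7 'a': node 4→5  → match P6@[7:7]
i=8 'a': node 5→2 (fail-walked)  → match P0@[7:8],P6@[8:8]
i=9 'c': node 2→15 (fail-walked)
i=10 'a': node 15→1 (fail-walked)  → match P6@[10:10]
i=11 'b': node 1→12  → match P7@[10:11]
i=12 'c': node 12→4 (fail-walked)
i=13 'c': node 4→15 (fail-walked)
i=14 'b': node 15→16
i=15 'a': node 16→1 (fail-walked)  → match P6@[15:15]
i=16 'b': node 1→12  → match P7@[15:16]
i=17 'c': node 12→4 (fail-walked)
i=18 'b': node 4→16 (fail-walked)
i=19 'b': node 16→17
i=20 'c': node 17→18  → match P4@[17:20]
i=21 'a': node 18→9 (fail-walked)  → match P6@[21:21]
i=22 'b': node 9→6 (fail-walked)  → match P1@[19:22],P7@[21:22]
i=23 'b': node 6→7 (fail-walked)
i=24 'a': node 7→1 (fail-walked)  → match P6@[24:24]
i=25 'c': node 1→15 (fail-walked)
i=26 'c': node 15→15 (fail-walked)
i=27 'c': node 15→15 (fail-walked)
i=28 'b': node 15→16
i=29 'c': node 16→19
i=30 'a': node 19→20  → match P5@[27:30],P6@[30:30]

Matches: [[4,6],[5,1],[5,7],[7,6],[8,0],[8,6],[10,6],[11,7],[15,6],[16,7],[20,4],[21,6],[22,1],[22,7],[24,6],[30,5],[30,6]]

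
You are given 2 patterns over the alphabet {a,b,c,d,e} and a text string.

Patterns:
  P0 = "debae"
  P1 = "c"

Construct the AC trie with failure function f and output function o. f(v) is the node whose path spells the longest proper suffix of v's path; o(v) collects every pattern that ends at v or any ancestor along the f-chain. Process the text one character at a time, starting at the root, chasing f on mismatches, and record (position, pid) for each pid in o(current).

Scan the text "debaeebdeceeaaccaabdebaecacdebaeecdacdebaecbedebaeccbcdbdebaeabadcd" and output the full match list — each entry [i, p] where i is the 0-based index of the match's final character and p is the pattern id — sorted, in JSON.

Build automaton:
Trie nodes:
  0='ε' goto c→6 d→1
  1='d' goto e→2
  2='de' goto b→3
  3='deb' goto a→4
  4='deba' goto e→5
  5='debae' goto ·  [P0 ends]
  6='c' goto ·  [P1 ends]

BFS fail/out derivation:
  n1('d'): parent n0 fail=0; on 'd' 0 → fail=0;  out ∅∪∅=∅
  n6('c'): parent n0 fail=0; on 'c' 0 → fail=0;  out {1}∪∅={1}
  n2('de'): parent n1 fail=0; on 'e' 0 → fail=0;  out ∅∪∅=∅
  n3('deb'): parent n2 fail=0; on 'b' 0 → fail=0;  out ∅∪∅=∅
  n4('deba'): parent n3 fail=0; on 'a' 0 → fail=0;  out ∅∪∅=∅
  n5('debae'): parent n4 fail=0; on 'e' 0 → fail=0;  out {0}∪∅={0}

Scan:
[0] read 'd'  n0⇒n1
[1] read 'e'  n1⇒n2
[2] read 'b'  n2⇒n3
[3] read 'a'  n3⇒n4
[4] read 'e'  n4⇒n5  emit P0@[0:4]
[5] read 'e'  n5⇒n0 (fail-walked)
[6] read 'b'  n0⇒n0
[7] read 'd'  n0⇒n1
[8] read 'e'  n1⇒n2
[9] read 'c'  n2⇒n6 (fail-walked)  emit P1@[9:9]
[10] read 'e'  n6⇒n0 (fail-walked)
[11] read 'e'  n0⇒n0
[12] read 'a'  n0⇒n0
[13] read 'a'  n0⇒n0
[14] read 'c'  n0⇒n6  emit P1@[14:14]
[15] read 'c'  n6⇒n6 (fail-walked)  emit P1@[15:15]
[16] read 'a'  n6⇒n0 (fail-walked)
[17] read 'a'  n0⇒n0
[18] read 'b'  n0⇒n0
[19] read 'd'  n0⇒n1
[20] read 'e'  n1⇒n2
[21] read 'b'  n2⇒n3
[22] read 'a'  n3⇒n4
[23] read 'e'  n4⇒n5  emit P0@[19:23]
[24] read 'c'  n5⇒n6 (fail-walked)  emit P1@[24:24]
[25] read 'a'  n6⇒n0 (fail-walked)
[26] read 'c'  n0⇒n6  emit P1@[26:26]
[27] read 'd'  n6⇒n1 (fail-walked)
[28] read 'e'  n1⇒n2
[29] read 'b'  n2⇒n3
[30] read 'a'  n3⇒n4
[31] read 'e'  n4⇒n5  emit P0@[27:31]
[32] read 'e'  n5⇒n0 (fail-walked)
[33] read 'c'  n0⇒n6  emit P1@[33:33]
[34] read 'd'  n6⇒n1 (fail-walked)
[35] read 'a'  n1⇒n0 (fail-walked)
[36] read 'c'  n0⇒n6  emit P1@[36:36]
[37] read 'd'  n6⇒n1 (fail-walked)
[38] read 'e'  n1⇒n2
[39] read 'b'  n2⇒n3
[40] read 'a'  n3⇒n4
[41] read 'e'  n4⇒n5  emit P0@[37:41]
[42] read 'c'  n5⇒n6 (fail-walked)  emit P1@[42:42]
[43] read 'b'  n6⇒n0 (fail-walked)
[44] read 'e'  n0⇒n0
[45] read 'd'  n0⇒n1
[46] read 'e'  n1⇒n2
[47] read 'b'  n2⇒n3
[48] read 'a'  n3⇒n4
[49] read 'e'  n4⇒n5  emit P0@[45:49]
[50] read 'c'  n5⇒n6 (fail-walked)  emit P1@[50:50]
[51] read 'c'  n6⇒n6 (fail-walked)  emit P1@[51:51]
[52] read 'b'  n6⇒n0 (fail-walked)
[53] read 'c'  n0⇒n6  emit P1@[53:53]
[54] read 'd'  n6⇒n1 (fail-walked)
[55] read 'b'  n1⇒n0 (fail-walked)
[56] read 'd'  n0⇒n1
[57] read 'e'  n1⇒n2
[58] read 'b'  n2⇒n3
[59] read 'a'  n3⇒n4
[60] read 'e'  n4⇒n5  emit P0@[56:60]
[61] read 'a'  n5⇒n0 (fail-walked)
[62] read 'b'  n0⇒n0
[63] read 'a'  n0⇒n0
[64] read 'd'  n0⇒n1
[65] read 'c'  n1⇒n6 (fail-walked)  emit P1@[65:65]
[66] read 'd'  n6⇒n1 (fail-walked)

Result: [[4,0],[9,1],[14,1],[15,1],[23,0],[24,1],[26,1],[31,0],[33,1],[36,1],[41,0],[42,1],[49,0],[50,1],[51,1],[53,1],[60,0],[65,1]]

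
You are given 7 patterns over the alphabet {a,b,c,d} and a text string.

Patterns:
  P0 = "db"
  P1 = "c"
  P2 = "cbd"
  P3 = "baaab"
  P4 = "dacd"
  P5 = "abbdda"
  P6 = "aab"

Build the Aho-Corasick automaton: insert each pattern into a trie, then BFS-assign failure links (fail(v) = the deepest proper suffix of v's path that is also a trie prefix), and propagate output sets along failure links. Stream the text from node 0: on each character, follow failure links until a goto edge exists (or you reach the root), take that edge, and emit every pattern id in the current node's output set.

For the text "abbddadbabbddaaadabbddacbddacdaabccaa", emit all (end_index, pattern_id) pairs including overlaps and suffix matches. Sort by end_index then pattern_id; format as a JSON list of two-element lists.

Build automaton:
Trie (insert patterns):
  n0 'ε': a→14 b→6 c→3 d→1
  n1 'd': a→11 b→2
  n2 'db': ·  [P0 ends]
  n3 'c': b→4  [P1 ends]
  n4 'cb': d→5
  n5 'cbd': ·  [P2 ends]
  n6 'b': a→7
  n7 'ba': a→8
  n8 'baa': a→9
  n9 'baaa': b→10
  n10 'baaab': ·  [P3 ends]
  n11 'da': c→12
  n12 'dac': d→13
  n13 'dacd': ·  [P4 ends]
  n14 'a': a→20 b→15
  n15 'ab': b→16
  n16 'abb': d→17
  n17 'abbd': d→18
  n18 'abbdd': a→19
  n19 'abbdda': ·  [P5 ends]
  n20 'aa': b→21
  n21 'aab': ·  [P6 ends]

Failure links (BFS by depth):
  n1('d'): parent n0 fail=0; on 'd' 0 → fail=0;  out ∅∪∅=∅
  n3('c'): parent n0 fail=0; on 'c' 0 → fail=0;  out {1}∪∅={1}
  n6('b'): parent n0 fail=0; on 'b' 0 → fail=0;  out ∅∪∅=∅
  n14('a'): parent n0 fail=0; on 'a' 0 → fail=0;  out ∅∪∅=∅
  n2('db'): parent n1 fail=0; on 'b' 0 → fail=6;  out {0}∪∅={0}
  n4('cb'): parent n3 fail=0; on 'b' 0 → fail=6;  out ∅∪∅=∅
  n7('ba'): parent n6 fail=0; on 'a' 0 → fail=14;  out ∅∪∅=∅
  n11('da'): parent n1 fail=0; on 'a' 0 → fail=14;  out ∅∪∅=∅
  n15('ab'): parent n14 fail=0; on 'b' 0 → fail=6;  out ∅∪∅=∅
  n20('aa'): parent n14 fail=0; on 'a' 0 → fail=14;  out ∅∪∅=∅
  n5('cbd'): parent n4 fail=6; on 'd' 6→0 → fail=1;  out {2}∪∅={2}
  n8('baa'): parent n7 fail=14; on 'a' 14 → fail=20;  out ∅∪∅=∅
  n12('dac'): parent n11 fail=14; on 'c' 14→0 → fail=3;  out ∅∪{1}={1}
  n16('abb'): parent n15 fail=6; on 'b' 6→0 → fail=6;  out ∅∪∅=∅
  n21('aab'): parent n20 fail=14; on 'b' 14 → fail=15;  out {6}∪∅={6}
  n9('baaa'): parent n8 fail=20; on 'a' 20→14 → fail=20;  out ∅∪∅=∅
  n13('dacd'): parent n12 fail=3; on 'd' 3→0 → fail=1;  out {4}∪∅={4}
  n17('abbd'): parent n16 fail=6; on 'd' 6→0 → fail=1;  out ∅∪∅=∅
  n10('baaab'): parent n9 fail=20; on 'b' 20 → fail=21;  out {3}∪{6}={3,6}
  n18('abbdd'): parent n17 fail=1; on 'd' 1→0 → fail=1;  out ∅∪∅=∅
  n19('abbdda'): parent n18 fail=1; on 'a' 1 → fail=11;  out {5}∪∅={5}

Run:
pos 0 'a': at 14
pos 1 'b': at 15
pos 2 'b': at 16
pos 3 'd': at 17
pos 4 'd': at 18
pos 5 'a': at 19  → match P5@[0:5]
pos 6 'd': at 1 (via fail)
pos 7 'b': at 2  → match P0@[6:7]
pos 8 'a': at 7 (via fail)
pos 9 'b': at 15 (via fail)
pos 10 'b': at 16
pos 11 'd': at 17
pos 12 'd': at 18
pos 13 'a': at 19  → match P5@[8:13]
pos 14 'a': at 20 (via fail)
pos 15 'a': at 20 (via fail)
pos 16 'd': at 1 (via fail)
pos 17 'a': at 11
pos 18 'b': at 15 (via fail)
pos 19 'b': at 16
pos 20 'd': at 17
pos 21 'd': at 18
pos 22 'a': at 19  → match P5@[17:22]
pos 23 'c': at 12 (via fail)  → match P1@[23:23]
pos 24 'b': at 4 (via fail)
pos 25 'd': at 5  → match P2@[23:25]
pos 26 'd': at 1 (via fail)
pos 27 'a': at 11
pos 28 'c': at 12  → match P1@[28:28]
pos 29 'd': at 13  → match P4@[26:29]
pos 30 'a': at 11 (via fail)
pos 31 'a': at 20 (via fail)
pos 32 'b': at 21  → match P6@[30:32]
pos 33 'c': at 3 (via fail)  → match P1@[33:33]
pos 34 'c': at 3 (via fail)  → match P1@[34:34]
pos 35 'a': at 14 (via fail)
pos 36 'a': at 20

Result: [[5,5],[7,0],[13,5],[22,5],[23,1],[25,2],[28,1],[29,4],[32,6],[33,1],[34,1]]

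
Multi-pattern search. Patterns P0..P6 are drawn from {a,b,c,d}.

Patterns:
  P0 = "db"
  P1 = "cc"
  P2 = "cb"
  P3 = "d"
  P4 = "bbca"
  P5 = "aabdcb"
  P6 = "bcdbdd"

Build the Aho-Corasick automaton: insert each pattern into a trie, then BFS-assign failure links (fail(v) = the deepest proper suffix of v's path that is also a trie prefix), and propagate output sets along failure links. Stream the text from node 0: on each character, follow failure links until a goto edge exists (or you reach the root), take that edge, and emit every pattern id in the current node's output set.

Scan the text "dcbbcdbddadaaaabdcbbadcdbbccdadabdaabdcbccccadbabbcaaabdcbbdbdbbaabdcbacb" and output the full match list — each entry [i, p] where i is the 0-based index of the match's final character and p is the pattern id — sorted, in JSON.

Construct AC machine:
Trie nodes:
  0='ε' goto a→10 b→6 c→3 d→1
  1='d' goto b→2  ←P3
  2='db' goto ·  ←P0
  3='c' goto b→5 c→4
  4='cc' goto ·  ←P1
  5='cb' goto ·  ←P2
  6='b' goto b→7 c→16
  7='bb' goto c→8
  8='bbc' goto a→9
  9='bbca' goto ·  ←P4
  10='a' goto a→11
  11='aa' goto b→12
  12='aab' goto d→13
  13='aabd' goto c→14
  14='aabdc' goto b→15
  15='aabdcb' goto ·  ←P5
  16='bc' goto d→17
  17='bcd' goto b→18
  18='bcdb' goto d→19
  19='bcdbd' goto d→20
  20='bcdbdd' goto ·  ←P6

Failure links (BFS by depth):
  n1('d'): parent n0 fail=0; on 'd' 0 → fail=0;  out {3}∪∅={3}
  n3('c'): parent n0 fail=0; on 'c' 0 → fail=0;  out ∅∪∅=∅
  n6('b'): parent n0 fail=0; on 'b' 0 → fail=0;  out ∅∪∅=∅
  n10('a'): parent n0 fail=0; on 'a' 0 → fail=0;  out ∅∪∅=∅
  n2('db'): parent n1 fail=0; on 'b' 0 → fail=6;  out {0}∪∅={0}
  n4('cc'): parent n3 fail=0; on 'c' 0 → fail=3;  out {1}∪∅={1}
  n5('cb'): parent n3 fail=0; on 'b' 0 → fail=6;  out {2}∪∅={2}
  n7('bb'): parent n6 fail=0; on 'b' 0 → fail=6;  out ∅∪∅=∅
  n11('aa'): parent n10 fail=0; on 'a' 0 → fail=10;  out ∅∪∅=∅
  n16('bc'): parent n6 fail=0; on 'c' 0 → fail=3;  out ∅∪∅=∅
  n8('bbc'): parent n7 fail=6; on 'c' 6 → fail=16;  out ∅∪∅=∅
  n12('aab'): parent n11 fail=10; on 'b' 10→0 → fail=6;  out ∅∪∅=∅
  n17('bcd'): parent n16 fail=3; on 'd' 3→0 → fail=1;  out ∅∪{3}={3}
  n9('bbca'): parent n8 fail=16; on 'a' 16→3→0 → fail=10;  out {4}∪∅={4}
  n13('aabd'): parent n12 fail=6; on 'd' 6→0 → fail=1;  out ∅∪{3}={3}
  n18('bcdb'): parent n17 fail=1; on 'b' 1 → fail=2;  out ∅∪{0}={0}
  n14('aabdc'): parent n13 fail=1; on 'c' 1→0 → fail=3;  out ∅∪∅=∅
  n19('bcdbd'): parent n18 fail=2; on 'd' 2→6→0 → fail=1;  out ∅∪{3}={3}
  n15('aabdcb'): parent n14 fail=3; on 'b' 3 → fail=5;  out {5}∪{2}={2,5}
  n20('bcdbdd'): parent n19 fail=1; on 'd' 1→0 → fail=1;  out {6}∪{3}={3,6}

Scan:
pos 0 'd': at 1  emit P3@[0:0]
pos 1 'c': at 3 (via fail)
pos 2 'b': at 5  emit P2@[1:2]
pos 3 'b': at 7 (via fail)
pos 4 'c': at 8
pos 5 'd': at 17 (via fail)  emit P3@[5:5]
pos 6 'b': at 18  emit P0@[5:6]
pos 7 'd': at 19  emit P3@[7:7]
pos 8 'd': at 20  emit P3@[8:8],P6@[3:8]
pos 9 'a': at 10 (via fail)
pos 10 'd': at 1 (via fail)  emit P3@[10:10]
pos 11 'a': at 10 (via fail)
pos 12 'a': at 11
pos 13 'a': at 11 (via fail)
pos 14 'a': at 11 (via fail)
pos 15 'b': at 12
pos 16 'd': at 13  emit P3@[16:16]
pos 17 'c': at 14
pos 18 'b': at 15  emit P2@[17:18],P5@[13:18]
pos 19 'b': at 7 (via fail)
pos 20 'a': at 10 (via fail)
pos 21 'd': at 1 (via fail)  emit P3@[21:21]
pos 22 'c': at 3 (via fail)
pos 23 'd': at 1 (via fail)  emit P3@[23:23]
pos 24 'b': at 2  emit P0@[23:24]
pos 25 'b': at 7 (via fail)
pos 26 'c': at 8
pos 27 'c': at 4 (via fail)  emit P1@[26:27]
pos 28 'd': at 1 (via fail)  emit P3@[28:28]
pos 29 'a': at 10 (via fail)
pos 30 'd': at 1 (via fail)  emit P3@[30:30]
pos 31 'a': at 10 (via fail)
pos 32 'b': at 6 (via fail)
pos 33 'd': at 1 (via fail)  emit P3@[33:33]
pos 34 'a': at 10 (via fail)
pos 35 'a': at 11
pos 36 'b': at 12
pos 37 'd': at 13  emit P3@[37:37]
pos 38 'c': at 14
pos 39 'b': at 15  emit P2@[38:39],P5@[34:39]
pos 40 'c': at 16 (via fail)
pos 41 'c': at 4 (via fail)  emit P1@[40:41]
pos 42 'c': at 4 (via fail)  emit P1@[41:42]
pos 43 'c': at 4 (via fail)  emit P1@[42:43]
pos 44 'a': at 10 (via fail)
pos 45 'd': at 1 (via fail)  emit P3@[45:45]
pos 46 'b': at 2  emit P0@[45:46]
pos 47 'a': at 10 (via fail)
pos 48 'b': at 6 (via fail)
pos 49 'b': at 7
pos 50 'c': at 8
pos 51 'a': at 9  emit P4@[48:51]
pos 52 'a': at 11 (via fail)
pos 53 'a': at 11 (via fail)
pos 54 'b': at 12
pos 55 'd': at 13  emit P3@[55:55]
pos 56 'c': at 14
pos 57 'b': at 15  emit P2@[56:57],P5@[52:57]
pos 58 'b': at 7 (via fail)
pos 59 'd': at 1 (via fail)  emit P3@[59:59]
pos 60 'b': at 2  emit P0@[59:60]
pos 61 'd': at 1 (via fail)  emit P3@[61:61]
pos 62 'b': at 2  emit P0@[61:62]
pos 63 'b': at 7 (via fail)
pos 64 'a': at 10 (via fail)
pos 65 'a': at 11
pos 66 'b': at 12
pos 67 'd': at 13  emit P3@[67:67]
pos 68 'c': at 14
pos 69 'b': at 15  emit P2@[68:69],P5@[64:69]
pos 70 'a': at 10 (via fail)
pos 71 'c': at 3 (via fail)
pos 72 'b': at 5  emit P2@[71:72]

Matches: [[0,3],[2,2],[5,3],[6,0],[7,3],[8,3],[8,6],[10,3],[16,3],[18,2],[18,5],[21,3],[23,3],[24,0],[27,1],[28,3],[30,3],[33,3],[37,3],[39,2],[39,5],[41,1],[42,1],[43,1],[45,3],[46,0],[51,4],[55,3],[57,2],[57,5],[59,3],[60,0],[61,3],[62,0],[67,3],[69,2],[69,5],[72,2]]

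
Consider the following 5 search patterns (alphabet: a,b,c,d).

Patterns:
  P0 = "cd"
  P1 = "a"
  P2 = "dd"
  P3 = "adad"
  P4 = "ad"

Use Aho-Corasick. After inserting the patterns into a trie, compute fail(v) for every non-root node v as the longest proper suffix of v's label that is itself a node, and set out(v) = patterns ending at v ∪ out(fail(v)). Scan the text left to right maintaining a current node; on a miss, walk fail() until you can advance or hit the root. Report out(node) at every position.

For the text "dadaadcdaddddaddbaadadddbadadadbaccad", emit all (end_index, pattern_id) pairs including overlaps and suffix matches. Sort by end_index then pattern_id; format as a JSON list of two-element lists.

Build:
Trie (insert patterns):
  0='ε' goto a→3 c→1 d→4
  1='c' goto d→2
  2='cd' goto ·  [P0 ends]
  3='a' goto d→6  [P1 ends]
  4='d' goto d→5
  5='dd' goto ·  [P2 ends]
  6='ad' goto a→7  [P4 ends]
  7='ada' goto d→8
  8='adad' goto ·  [P3 ends]

BFS fail/out derivation:
  n1('c'): parent n0 fail=0; on 'c' 0 → fail=0;  out ∅∪∅=∅
  n3('a'): parent n0 fail=0; on 'a' 0 → fail=0;  out {1}∪∅={1}
  n4('d'): parent n0 fail=0; on 'd' 0 → fail=0;  out ∅∪∅=∅
  n2('cd'): parent n1 fail=0; on 'd' 0 → fail=4;  out {0}∪∅={0}
  n5('dd'): parent n4 fail=0; on 'd' 0 → fail=4;  out {2}∪∅={2}
  n6('ad'): parent n3 fail=0; on 'd' 0 → fail=4;  out {4}∪∅={4}
  n7('ada'): parent n6 fail=4; on 'a' 4→0 → fail=3;  out ∅∪{1}={1}
  n8('adad'): parent n7 fail=3; on 'd' 3 → fail=6;  out {3}∪{4}={3,4}

Scan:
pos 0 'd': at 4
pos 1 'a': at 3 (via fail)  ** P1@[1:1]
pos 2 'd': at 6  ** P4@[1:2]
pos 3 'a': at 7  ** P1@[3:3]
pos 4 'a': at 3 (via fail)  ** P1@[4:4]
pos 5 'd': at 6  ** P4@[4:5]
pos 6 'c': at 1 (via fail)
pos 7 'd': at 2  ** P0@[6:7]
pos 8 'a': at 3 (via fail)  ** P1@[8:8]
pos 9 'd': at 6  ** P4@[8:9]
pos 10 'd': at 5 (via fail)  ** P2@[9:10]
pos 11 'd': at 5 (via fail)  ** P2@[10:11]
pos 12 'd': at 5 (via fail)  ** P2@[11:12]
pos 13 'a': at 3 (via fail)  ** P1@[13:13]
pos 14 'd': at 6  ** P4@[13:14]
pos 15 'd': at 5 (via fail)  ** P2@[14:15]
pos 16 'b': at 0 (via fail)
pos 17 'a': at 3  ** P1@[17:17]
pos 18 'a': at 3 (via fail)  ** P1@[18:18]
pos 19 'd': at 6  ** P4@[18:19]
pos 20 'a': at 7  ** P1@[20:20]
pos 21 'd': at 8  ** P3@[18:21],P4@[20:21]
pos 22 'd': at 5 (via fail)  ** P2@[21:22]
pos 23 'd': at 5 (via fail)  ** P2@[22:23]
pos 24 'b': at 0 (via fail)
pos 25 'a': at 3  ** P1@[25:25]
pos 26 'd': at 6  ** P4@[25:26]
pos 27 'a': at 7  ** P1@[27:27]
pos 28 'd': at 8  ** P3@[25:28],P4@[27:28]
pos 29 'a': at 7 (via fail)  ** P1@[29:29]
pos 30 'd': at 8  ** P3@[27:30],P4@[29:30]
pos 31 'b': at 0 (via fail)
pos 32 'a': at 3  ** P1@[32:32]
pos 33 'c': at 1 (via fail)
pos 34 'c': at 1 (via fail)
pos 35 'a': at 3 (via fail)  ** P1@[35:35]
pos 36 'd': at 6  ** P4@[35:36]

Result: [[1,1],[2,4],[3,1],[4,1],[5,4],[7,0],[8,1],[9,4],[10,2],[11,2],[12,2],[13,1],[14,4],[15,2],[17,1],[18,1],[19,4],[20,1],[21,3],[21,4],[22,2],[23,2],[25,1],[26,4],[27,1],[28,3],[28,4],[29,1],[30,3],[30,4],[32,1],[35,1],[36,4]]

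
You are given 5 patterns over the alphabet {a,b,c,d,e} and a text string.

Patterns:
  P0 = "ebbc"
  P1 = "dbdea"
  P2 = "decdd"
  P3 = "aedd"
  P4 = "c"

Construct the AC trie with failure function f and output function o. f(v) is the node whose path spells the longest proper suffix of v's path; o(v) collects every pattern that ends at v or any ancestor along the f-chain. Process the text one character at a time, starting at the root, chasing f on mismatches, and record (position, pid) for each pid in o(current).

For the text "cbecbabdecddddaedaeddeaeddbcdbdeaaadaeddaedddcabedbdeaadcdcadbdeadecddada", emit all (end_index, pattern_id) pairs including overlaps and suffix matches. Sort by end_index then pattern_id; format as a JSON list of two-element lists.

Build:
Trie nodes:
  0='ε' goto a→14 c→18 d→5 e→1
  1='e' goto b→2
  2='eb' goto b→3
  3='ebb' goto c→4
  4='ebbc' goto ·  [P0 ends]
  5='d' goto b→6 e→10
  6='db' goto d→7
  7='dbd' goto e→8
  8='dbde' goto a→9
  9='dbdea' goto ·  [P1 ends]
  10='de' goto c→11
  11='dec' goto d→12
  12='decd' goto d→13
  13='decdd' goto ·  [P2 ends]
  14='a' goto e→15
  15='ae' goto d→16
  16='aed' goto d→17
  17='aedd' goto ·  [P3 ends]
  18='c' goto ·  [P4 ends]

BFS fail/out derivation:
  fail(1) 'e': from fail(0)=0 chase 'e': 0 ⇒ 0;  out=∅∪out(0)=∅
  fail(5) 'd': from fail(0)=0 chase 'd': 0 ⇒ 0;  out=∅∪out(0)=∅
  fail(14) 'a': from fail(0)=0 chase 'a': 0 ⇒ 0;  out=∅∪out(0)=∅
  fail(18) 'c': from fail(0)=0 chase 'c': 0 ⇒ 0;  out={4}∪out(0)={4}
  fail(2) 'eb': from fail(1)=0 chase 'b': 0 ⇒ 0;  out=∅∪out(0)=∅
  fail(6) 'db': from fail(5)=0 chase 'b': 0 ⇒ 0;  out=∅∪out(0)=∅
  fail(10) 'de': from fail(5)=0 chase 'e': 0 ⇒ 1;  out=∅∪out(1)=∅
  fail(15) 'ae': from fail(14)=0 chase 'e': 0 ⇒ 1;  out=∅∪out(1)=∅
  fail(3) 'ebb': from fail(2)=0 chase 'b': 0 ⇒ 0;  out=∅∪out(0)=∅
  fail(7) 'dbd': from fail(6)=0 chase 'd': 0 ⇒ 5;  out=∅∪out(5)=∅
  fail(11) 'dec': from fail(10)=1 chase 'c': 1→0 ⇒ 18;  out=∅∪out(18)={4}
  fail(16) 'aed': from fail(15)=1 chase 'd': 1→0 ⇒ 5;  out=∅∪out(5)=∅
  fail(4) 'ebbc': from fail(3)=0 chase 'c': 0 ⇒ 18;  out={0}∪out(18)={0,4}
  fail(8) 'dbde': from fail(7)=5 chase 'e': 5 ⇒ 10;  out=∅∪out(10)=∅
  fail(12) 'decd': from fail(11)=18 chase 'd': 18→0 ⇒ 5;  out=∅∪out(5)=∅
  fail(17) 'aedd': from fail(16)=5 chase 'd': 5→0 ⇒ 5;  out={3}∪out(5)={3}
  fail(9) 'dbdea': from fail(8)=10 chase 'a': 10→1→0 ⇒ 14;  out={1}∪out(14)={1}
  fail(13) 'decdd': from fail(12)=5 chase 'd': 5→0 ⇒ 5;  out={2}∪out(5)={2}

Text stream:
i=0 'c': node 0→18  → match P4@[0:0]
i=1 'b': node 18→0 ·f
i=2 'e': node 0→1
i=3 'c': node 1→18 ·f  → match P4@[3:3]
i=4 'b': node 18→0 ·f
i=5 'a': node 0→14
i=6 'b': node 14→0 ·f
i=7 'd': node 0→5
i=8 'e': node 5→10
i=9 'c': node 10→11  → match P4@[9:9]
i=10 'd': node 11→12
i=11 'd': node 12→13  → match P2@[7:11]
i=12 'd': node 13→5 ·f
i=13 'd': node 5→5 ·f
i=14 'a': node 5→14 ·f
i=15 'e': node 14→15
i=16 'd': node 15→16
i=17 'a': node 16→14 ·f
i=18 'e': node 14→15
i=19 'd': node 15→16
i=20 'd': node 16→17  → match P3@[17:20]
i=21 'e': node 17→10 ·f
i=22 'a': node 10→14 ·f
i=23 'e': node 14→15
i=24 'd': node 15→16
i=25 'd': node 16→17  → match P3@[22:25]
i=26 'b': node 17→6 ·f
i=27 'c': node 6→18 ·f  → match P4@[27:27]
i=28 'd': node 18→5 ·f
i=29 'b': node 5→6
i=30 'd': node 6→7
i=31 'e': node 7→8
i=32 'a': node 8→9  → match P1@[28:32]
i=33 'a': node 9→14 ·f
i=34 'a': node 14→14 ·f
i=35 'd': node 14→5 ·f
i=36 'a': node 5→14 ·f
i=37 'e': node 14→15
i=38 'd': node 15→16
i=39 'd': node 16→17  → match P3@[36:39]
i=40 'a': node 17→14 ·f
i=41 'e': node 14→15
i=42 'd': node 15→16
i=43 'd': node 16→17  → match P3@[40:43]
i=44 'd': node 17→5 ·f
i=45 'c': node 5→18 ·f  → match P4@[45:45]
i=46 'a': node 18→14 ·f
i=47 'b': node 14→0 ·f
i=48 'e': node 0→1
i=49 'd': node 1→5 ·f
i=50 'b': node 5→6
i=51 'd': node 6→7
i=52 'e': node 7→8
i=53 'a': node 8→9  → match P1@[49:53]
i=54 'a': node 9→14 ·f
i=55 'd': node 14→5 ·f
i=56 'c': node 5→18 ·f  → match P4@[56:56]
i=57 'd': node 18→5 ·f
i=58 'c': node 5→18 ·f  → match P4@[58:58]
i=59 'a': node 18→14 ·f
i=60 'd': node 14→5 ·f
i=61 'b': node 5→6
i=62 'd': node 6→7
i=63 'e': node 7→8
i=64 'a': node 8→9  → match P1@[60:64]
i=65 'd': node 9→5 ·f
i=66 'e': node 5→10
i=67 'c': node 10→11  → match P4@[67:67]
i=68 'd': node 11→12
i=69 'd': node 12→13  → match P2@[65:69]
i=70 'a': node 13→14 ·f
i=71 'd': node 14→5 ·f
i=72 'a': node 5→14 ·f

Result: [[0,4],[3,4],[9,4],[11,2],[20,3],[25,3],[27,4],[32,1],[39,3],[43,3],[45,4],[53,1],[56,4],[58,4],[64,1],[67,4],[69,2]]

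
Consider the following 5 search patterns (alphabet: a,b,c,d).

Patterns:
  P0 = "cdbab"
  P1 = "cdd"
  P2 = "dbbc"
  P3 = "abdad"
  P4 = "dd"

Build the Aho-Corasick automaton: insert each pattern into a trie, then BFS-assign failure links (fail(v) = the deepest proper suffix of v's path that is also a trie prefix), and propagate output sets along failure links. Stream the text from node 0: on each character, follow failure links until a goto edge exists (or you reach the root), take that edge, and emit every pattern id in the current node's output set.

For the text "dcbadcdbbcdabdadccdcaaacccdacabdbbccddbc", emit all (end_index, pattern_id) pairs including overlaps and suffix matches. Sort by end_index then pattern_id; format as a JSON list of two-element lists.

Build:
Trie (insert patterns):
  n0 'ε': a→11 c→1 d→7
  n1 'c': d→2
  n2 'cd': b→3 d→6
  n3 'cdb': a→4
  n4 'cdba': b→5
  n5 'cdbab': ·  ←P0
  n6 'cdd': ·  ←P1
  n7 'd': b→8 d→16
  n8 'db': b→9
  n9 'dbb': c→10
  n10 'dbbc': ·  ←P2
  n11 'a': b→12
  n12 'ab': d→13
  n13 'abd': a→14
  n14 'abda': d→15
  n15 'abdad': ·  ←P3
  n16 'dd': ·  ←P4

Failure links (BFS by depth):
  fail(1) 'c': from fail(0)=0 chase 'c': 0 ⇒ 0;  out=∅∪out(0)=∅
  fail(7) 'd': from fail(0)=0 chase 'd': 0 ⇒ 0;  out=∅∪out(0)=∅
  fail(11) 'a': from fail(0)=0 chase 'a': 0 ⇒ 0;  out=∅∪out(0)=∅
  fail(2) 'cd': from fail(1)=0 chase 'd': 0 ⇒ 7;  out=∅∪out(7)=∅
  fail(8) 'db': from fail(7)=0 chase 'b': 0 ⇒ 0;  out=∅∪out(0)=∅
  fail(12) 'ab': from fail(11)=0 chase 'b': 0 ⇒ 0;  out=∅∪out(0)=∅
  fail(16) 'dd': from fail(7)=0 chase 'd': 0 ⇒ 7;  out={4}∪out(7)={4}
  fail(3) 'cdb': from fail(2)=7 chase 'b': 7 ⇒ 8;  out=∅∪out(8)=∅
  fail(6) 'cdd': from fail(2)=7 chase 'd': 7 ⇒ 16;  out={1}∪out(16)={1,4}
  fail(9) 'dbb': from fail(8)=0 chase 'b': 0 ⇒ 0;  out=∅∪out(0)=∅
  fail(13) 'abd': from fail(12)=0 chase 'd': 0 ⇒ 7;  out=∅∪out(7)=∅
  fail(4) 'cdba': from fail(3)=8 chase 'a': 8→0 ⇒ 11;  out=∅∪out(11)=∅
  fail(10) 'dbbc': from fail(9)=0 chase 'c': 0 ⇒ 1;  out={2}∪out(1)={2}
  fail(14) 'abda': from fail(13)=7 chase 'a': 7→0 ⇒ 11;  out=∅∪out(11)=∅
  fail(5) 'cdbab': from fail(4)=11 chase 'b': 11 ⇒ 12;  out={0}∪out(12)={0}
  fail(15) 'abdad': from fail(14)=11 chase 'd': 11→0 ⇒ 7;  out={3}∪out(7)={3}

Scan:
pos 0 'd': at 7
pos 1 'c': at 1 (fail-walked)
pos 2 'b': at 0 (fail-walked)
pos 3 'a': at 11
pos 4 'd': at 7 (fail-walked)
pos 5 'c': at 1 (fail-walked)
pos 6 'd': at 2
pos 7 'b': at 3
pos 8 'b': at 9 (fail-walked)
pos 9 'c': at 10  → match P2@[6:9]
pos 10 'd': at 2 (fail-walked)
pos 11 'a': at 11 (fail-walked)
pos 12 'b': at 12
pos 13 'd': at 13
pos 14 'a': at 14
pos 15 'd': at 15  → match P3@[11:15]
pos 16 'c': at 1 (fail-walked)
pos 17 'c': at 1 (fail-walked)
pos 18 'd': at 2
pos 19 'c': at 1 (fail-walked)
pos 20 'a': at 11 (fail-walked)
pos 21 'a': at 11 (fail-walked)
pos 22 'a': at 11 (fail-walked)
pos 23 'c': at 1 (fail-walked)
pos 24 'c': at 1 (fail-walked)
pos 25 'c': at 1 (fail-walked)
pos 26 'd': at 2
pos 27 'a': at 11 (fail-walked)
pos 28 'c': at 1 (fail-walked)
pos 29 'a': at 11 (fail-walked)
pos 30 'b': at 12
pos 31 'd': at 13
pos 32 'b': at 8 (fail-walked)
pos 33 'b': at 9
pos 34 'c': at 10  → match P2@[31:34]
pos 35 'c': at 1 (fail-walked)
pos 36 'd': at 2
pos 37 'd': at 6  → match P1@[35:37],P4@[36:37]
pos 38 'b': at 8 (fail-walked)
pos 39 'c': at 1 (fail-walked)

All matches (sorted): [[9,2],[15,3],[34,2],[37,1],[37,4]]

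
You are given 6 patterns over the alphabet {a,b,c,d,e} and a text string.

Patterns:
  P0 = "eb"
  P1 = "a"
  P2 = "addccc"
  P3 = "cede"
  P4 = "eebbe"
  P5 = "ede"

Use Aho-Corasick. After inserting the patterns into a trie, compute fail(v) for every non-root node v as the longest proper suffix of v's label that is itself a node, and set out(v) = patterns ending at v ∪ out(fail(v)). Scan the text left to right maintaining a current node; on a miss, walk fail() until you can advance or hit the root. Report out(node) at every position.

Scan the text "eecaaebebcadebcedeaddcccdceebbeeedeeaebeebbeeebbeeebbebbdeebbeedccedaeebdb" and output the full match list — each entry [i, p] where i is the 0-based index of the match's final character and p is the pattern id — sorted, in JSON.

Build automaton:
Trie (insert patterns):
  n0 'ε': a→3 c→9 e→1
  n1 'e': b→2 d→17 e→13
  n2 'eb': ·  [P0 ends]
  n3 'a': d→4  [P1 ends]
  n4 'ad': d→5
  n5 'add': c→6
  n6 'addc': c→7
  n7 'addcc': c→8
  n8 'addccc': ·  [P2 ends]
  n9 'c': e→10
  n10 'ce': d→11
  n11 'ced': e→12
  n12 'cede': ·  [P3 ends]
  n13 'ee': b→14
  n14 'eeb': b→15
  n15 'eebb': e→16
  n16 'eebbe': ·  [P4 ends]
  n17 'ed': e→18
  n18 'ede': ·  [P5 ends]

BFS fail/out derivation:
  n1('e'): parent n0 fail=0; on 'e' 0 → fail=0;  out ∅∪∅=∅
  n3('a'): parent n0 fail=0; on 'a' 0 → fail=0;  out {1}∪∅={1}
  n9('c'): parent n0 fail=0; on 'c' 0 → fail=0;  out ∅∪∅=∅
  n2('eb'): parent n1 fail=0; on 'b' 0 → fail=0;  out {0}∪∅={0}
  n4('ad'): parent n3 fail=0; on 'd' 0 → fail=0;  out ∅∪∅=∅
  n10('ce'): parent n9 fail=0; on 'e' 0 → fail=1;  out ∅∪∅=∅
  n13('ee'): parent n1 fail=0; on 'e' 0 → fail=1;  out ∅∪∅=∅
  n17('ed'): parent n1 fail=0; on 'd' 0 → fail=0;  out ∅∪∅=∅
  n5('add'): parent n4 fail=0; on 'd' 0 → fail=0;  out ∅∪∅=∅
  n11('ced'): parent n10 fail=1; on 'd' 1 → fail=17;  out ∅∪∅=∅
  n14('eeb'): parent n13 fail=1; on 'b' 1 → fail=2;  out ∅∪{0}={0}
  n18('ede'): parent n17 fail=0; on 'e' 0 → fail=1;  out {5}∪∅={5}
  n6('addc'): parent n5 fail=0; on 'c' 0 → fail=9;  out ∅∪∅=∅
  n12('cede'): parent n11 fail=17; on 'e' 17 → fail=18;  out {3}∪{5}={3,5}
  n15('eebb'): parent n14 fail=2; on 'b' 2→0 → fail=0;  out ∅∪∅=∅
  n7('addcc'): parent n6 fail=9; on 'c' 9→0 → fail=9;  out ∅∪∅=∅
  n16('eebbe'): parent n15 fail=0; on 'e' 0 → fail=1;  out {4}∪∅={4}
  n8('addccc'): parent n7 fail=9; on 'c' 9→0 → fail=9;  out {2}∪∅={2}

Scan:
i=0 'e': node 0→1
i=1 'e': node 1→13
i=2 'c': node 13→9 (via fail)
i=3 'a': node 9→3 (via fail)  ** P1@[3:3]
i=4 'a': node 3→3 (via fail)  ** P1@[4:4]
i=5 'e': node 3→1 (via fail)
i=6 'b': node 1→2  ** P0@[5:6]
i=7 'e': node 2→1 (via fail)
i=8 'b': node 1→2  ** P0@[7:8]
i=9 'c': node 2→9 (via fail)
i=10 'a': node 9→3 (via fail)  ** P1@[10:10]
i=11 'd': node 3→4
i=12 'e': node 4→1 (via fail)
i=13 'b': node 1→2  ** P0@[12:13]
i=14 'c': node 2→9 (via fail)
i=15 'e': node 9→10
i=16 'd': node 10→11
i=17 'e': node 11→12  ** P3@[14:17],P5@[15:17]
i=18 'a': node 12→3 (via fail)  ** P1@[18:18]
i=19 'd': node 3→4
i=20 'd': node 4→5
i=21 'c': node 5→6
i=22 'c': node 6→7
i=23 'c': node 7→8  ** P2@[18:23]
i=24 'd': node 8→0 (via fail)
i=25 'c': node 0→9
i=26 'e': node 9→10
i=27 'e': node 10→13 (via fail)
i=28 'b': node 13→14  ** P0@[27:28]
i=29 'b': node 14→15
i=30 'e': node 15→16  ** P4@[26:30]
i=31 'e': node 16→13 (via fail)
i=32 'e': node 13→13 (via fail)
i=33 'd': node 13→17 (via fail)
i=34 'e': node 17→18  ** P5@[32:34]
i=35 'e': node 18→13 (via fail)
i=36 'a': node 13→3 (via fail)  ** P1@[36:36]
i=37 'e': node 3→1 (via fail)
i=38 'b': node 1→2  ** P0@[37:38]
i=39 'e': node 2→1 (via fail)
i=40 'e': node 1→13
i=41 'b': node 13→14  ** P0@[40:41]
i=42 'b': node 14→15
i=43 'e': node 15→16  ** P4@[39:43]
i=44 'e': node 16→13 (via fail)
i=45 'e': node 13→13 (via fail)
i=46 'b': node 13→14  ** P0@[45:46]
i=47 'b': node 14→15
i=48 'e': node 15→16  ** P4@[44:48]
i=49 'e': node 16→13 (via fail)
i=50 'e': node 13→13 (via fail)
i=51 'b': node 13→14  ** P0@[50:51]
i=52 'b': node 14→15
i=53 'e': node 15→16  ** P4@[49:53]
i=54 'b': node 16→2 (via fail)  ** P0@[53:54]
i=55 'b': node 2→0 (via fail)
i=56 'd': node 0→0
i=57 'e': node 0→1
i=58 'e': node 1→13
i=59 'b': node 13→14  ** P0@[58:59]
i=60 'b': node 14→15
i=61 'e': node 15→16  ** P4@[57:61]
i=62 'e': node 16→13 (via fail)
i=63 'd': node 13→17 (via fail)
i=64 'c': node 17→9 (via fail)
i=65 'c': node 9→9 (via fail)
i=66 'e': node 9→10
i=67 'd': node 10→11
i=68 'a': node 11→3 (via fail)  ** P1@[68:68]
i=69 'e': node 3→1 (via fail)
i=70 'e': node 1→13
i=71 'b': node 13→14  ** P0@[70:71]
i=72 'd': node 14→0 (via fail)
i=73 'b': node 0→0

Result: [[3,1],[4,1],[6,0],[8,0],[10,1],[13,0],[17,3],[17,5],[18,1],[23,2],[28,0],[30,4],[34,5],[36,1],[38,0],[41,0],[43,4],[46,0],[48,4],[51,0],[53,4],[54,0],[59,0],[61,4],[68,1],[71,0]]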